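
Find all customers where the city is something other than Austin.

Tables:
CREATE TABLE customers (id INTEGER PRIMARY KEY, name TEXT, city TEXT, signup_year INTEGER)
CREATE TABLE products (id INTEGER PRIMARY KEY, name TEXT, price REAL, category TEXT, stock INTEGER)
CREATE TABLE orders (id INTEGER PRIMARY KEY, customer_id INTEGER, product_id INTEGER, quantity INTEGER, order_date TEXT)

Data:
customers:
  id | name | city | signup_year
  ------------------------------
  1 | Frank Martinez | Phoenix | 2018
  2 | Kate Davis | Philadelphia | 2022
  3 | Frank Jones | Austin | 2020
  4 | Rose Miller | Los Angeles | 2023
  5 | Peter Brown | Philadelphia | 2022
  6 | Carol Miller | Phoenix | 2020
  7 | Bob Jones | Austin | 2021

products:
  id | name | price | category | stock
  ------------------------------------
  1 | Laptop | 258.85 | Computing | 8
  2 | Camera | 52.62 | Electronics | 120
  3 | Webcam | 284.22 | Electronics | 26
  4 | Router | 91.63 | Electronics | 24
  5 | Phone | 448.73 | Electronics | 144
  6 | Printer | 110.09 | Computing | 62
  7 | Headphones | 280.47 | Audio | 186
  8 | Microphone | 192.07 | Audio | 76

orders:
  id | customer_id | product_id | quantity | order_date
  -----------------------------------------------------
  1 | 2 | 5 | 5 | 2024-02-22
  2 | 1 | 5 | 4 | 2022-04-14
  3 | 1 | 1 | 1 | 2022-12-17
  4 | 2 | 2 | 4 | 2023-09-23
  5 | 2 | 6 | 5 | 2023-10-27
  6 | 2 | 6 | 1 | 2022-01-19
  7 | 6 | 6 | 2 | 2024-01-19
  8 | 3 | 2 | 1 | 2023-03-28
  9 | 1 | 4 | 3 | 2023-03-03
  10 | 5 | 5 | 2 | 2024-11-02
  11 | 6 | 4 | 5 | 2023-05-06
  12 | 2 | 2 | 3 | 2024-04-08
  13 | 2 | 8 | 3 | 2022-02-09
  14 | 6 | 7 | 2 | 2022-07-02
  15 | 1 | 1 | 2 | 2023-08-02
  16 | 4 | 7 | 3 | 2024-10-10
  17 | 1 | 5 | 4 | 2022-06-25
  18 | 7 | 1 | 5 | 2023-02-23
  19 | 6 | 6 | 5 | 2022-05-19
SELECT name, city FROM customers WHERE city <> 'Austin'

Execution result:
name | city
Frank Martinez | Phoenix
Kate Davis | Philadelphia
Rose Miller | Los Angeles
Peter Brown | Philadelphia
Carol Miller | Phoenix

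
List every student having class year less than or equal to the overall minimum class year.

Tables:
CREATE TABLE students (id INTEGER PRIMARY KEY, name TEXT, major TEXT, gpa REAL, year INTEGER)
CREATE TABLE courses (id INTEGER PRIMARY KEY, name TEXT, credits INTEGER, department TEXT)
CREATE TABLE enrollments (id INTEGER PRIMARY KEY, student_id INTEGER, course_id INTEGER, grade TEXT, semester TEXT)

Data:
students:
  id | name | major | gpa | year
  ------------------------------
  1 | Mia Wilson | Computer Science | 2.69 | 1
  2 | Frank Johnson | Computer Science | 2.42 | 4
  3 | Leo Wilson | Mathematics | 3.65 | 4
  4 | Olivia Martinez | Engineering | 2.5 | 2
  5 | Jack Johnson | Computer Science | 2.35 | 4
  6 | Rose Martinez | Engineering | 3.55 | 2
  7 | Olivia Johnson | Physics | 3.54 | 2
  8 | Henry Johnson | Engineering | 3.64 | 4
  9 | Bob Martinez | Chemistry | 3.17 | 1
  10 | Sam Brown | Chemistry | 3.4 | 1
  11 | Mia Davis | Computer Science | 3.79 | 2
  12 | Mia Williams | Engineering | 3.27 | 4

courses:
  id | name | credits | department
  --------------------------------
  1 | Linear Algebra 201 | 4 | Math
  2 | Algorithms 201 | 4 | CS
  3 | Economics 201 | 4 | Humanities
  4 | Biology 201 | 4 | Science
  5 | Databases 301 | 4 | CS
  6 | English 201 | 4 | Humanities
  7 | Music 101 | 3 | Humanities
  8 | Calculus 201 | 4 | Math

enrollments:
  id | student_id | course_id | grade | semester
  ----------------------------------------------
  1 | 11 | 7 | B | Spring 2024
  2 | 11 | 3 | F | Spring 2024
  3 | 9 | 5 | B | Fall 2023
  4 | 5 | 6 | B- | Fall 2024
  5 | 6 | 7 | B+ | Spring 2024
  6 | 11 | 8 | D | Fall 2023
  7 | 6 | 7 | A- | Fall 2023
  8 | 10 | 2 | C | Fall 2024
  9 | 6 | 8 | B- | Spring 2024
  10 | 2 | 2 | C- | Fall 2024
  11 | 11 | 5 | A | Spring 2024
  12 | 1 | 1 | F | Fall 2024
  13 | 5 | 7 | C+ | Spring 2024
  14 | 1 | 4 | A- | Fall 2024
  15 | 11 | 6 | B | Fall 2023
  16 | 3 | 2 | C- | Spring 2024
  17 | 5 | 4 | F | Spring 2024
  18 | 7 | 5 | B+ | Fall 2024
SELECT name, year FROM students WHERE year <= (SELECT MIN(year) FROM students)

Execution result:
name | year
Mia Wilson | 1
Bob Martinez | 1
Sam Brown | 1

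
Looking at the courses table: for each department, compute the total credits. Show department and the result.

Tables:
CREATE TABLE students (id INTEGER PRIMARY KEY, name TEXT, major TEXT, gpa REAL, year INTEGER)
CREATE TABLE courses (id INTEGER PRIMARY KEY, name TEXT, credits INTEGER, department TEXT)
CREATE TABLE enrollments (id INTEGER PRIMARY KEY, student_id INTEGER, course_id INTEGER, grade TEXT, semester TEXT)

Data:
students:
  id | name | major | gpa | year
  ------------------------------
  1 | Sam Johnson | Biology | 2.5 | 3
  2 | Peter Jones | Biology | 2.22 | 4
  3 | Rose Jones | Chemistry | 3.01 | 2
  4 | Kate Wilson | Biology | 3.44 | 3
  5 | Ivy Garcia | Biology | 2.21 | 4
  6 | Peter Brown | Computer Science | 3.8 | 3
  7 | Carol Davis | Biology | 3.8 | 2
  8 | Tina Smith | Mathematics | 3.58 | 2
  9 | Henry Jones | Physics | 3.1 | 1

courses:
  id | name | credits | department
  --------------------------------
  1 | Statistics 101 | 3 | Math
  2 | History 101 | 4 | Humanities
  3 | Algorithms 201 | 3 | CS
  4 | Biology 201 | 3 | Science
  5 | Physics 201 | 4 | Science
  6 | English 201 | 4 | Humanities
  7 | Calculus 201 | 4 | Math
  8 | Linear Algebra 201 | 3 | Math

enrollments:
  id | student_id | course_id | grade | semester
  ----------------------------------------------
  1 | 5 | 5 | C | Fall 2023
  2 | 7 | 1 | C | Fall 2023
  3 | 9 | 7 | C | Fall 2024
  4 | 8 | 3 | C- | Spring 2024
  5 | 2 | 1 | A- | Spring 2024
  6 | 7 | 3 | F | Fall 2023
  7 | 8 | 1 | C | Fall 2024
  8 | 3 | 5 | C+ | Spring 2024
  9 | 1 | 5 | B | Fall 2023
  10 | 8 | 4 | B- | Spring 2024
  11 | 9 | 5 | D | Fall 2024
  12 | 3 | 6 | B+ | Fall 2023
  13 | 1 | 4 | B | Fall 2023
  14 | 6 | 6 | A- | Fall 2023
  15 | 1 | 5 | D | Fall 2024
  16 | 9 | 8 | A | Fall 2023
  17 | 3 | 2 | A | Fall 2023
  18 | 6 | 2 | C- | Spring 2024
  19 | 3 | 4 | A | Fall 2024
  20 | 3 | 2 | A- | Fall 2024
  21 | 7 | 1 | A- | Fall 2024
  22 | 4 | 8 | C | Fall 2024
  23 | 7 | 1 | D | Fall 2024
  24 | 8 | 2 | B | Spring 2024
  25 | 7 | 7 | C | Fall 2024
SELECT department, SUM(credits) AS sum_credits FROM courses GROUP BY department

Execution result:
department | sum_credits
CS | 3
Humanities | 8
Math | 10
Science | 7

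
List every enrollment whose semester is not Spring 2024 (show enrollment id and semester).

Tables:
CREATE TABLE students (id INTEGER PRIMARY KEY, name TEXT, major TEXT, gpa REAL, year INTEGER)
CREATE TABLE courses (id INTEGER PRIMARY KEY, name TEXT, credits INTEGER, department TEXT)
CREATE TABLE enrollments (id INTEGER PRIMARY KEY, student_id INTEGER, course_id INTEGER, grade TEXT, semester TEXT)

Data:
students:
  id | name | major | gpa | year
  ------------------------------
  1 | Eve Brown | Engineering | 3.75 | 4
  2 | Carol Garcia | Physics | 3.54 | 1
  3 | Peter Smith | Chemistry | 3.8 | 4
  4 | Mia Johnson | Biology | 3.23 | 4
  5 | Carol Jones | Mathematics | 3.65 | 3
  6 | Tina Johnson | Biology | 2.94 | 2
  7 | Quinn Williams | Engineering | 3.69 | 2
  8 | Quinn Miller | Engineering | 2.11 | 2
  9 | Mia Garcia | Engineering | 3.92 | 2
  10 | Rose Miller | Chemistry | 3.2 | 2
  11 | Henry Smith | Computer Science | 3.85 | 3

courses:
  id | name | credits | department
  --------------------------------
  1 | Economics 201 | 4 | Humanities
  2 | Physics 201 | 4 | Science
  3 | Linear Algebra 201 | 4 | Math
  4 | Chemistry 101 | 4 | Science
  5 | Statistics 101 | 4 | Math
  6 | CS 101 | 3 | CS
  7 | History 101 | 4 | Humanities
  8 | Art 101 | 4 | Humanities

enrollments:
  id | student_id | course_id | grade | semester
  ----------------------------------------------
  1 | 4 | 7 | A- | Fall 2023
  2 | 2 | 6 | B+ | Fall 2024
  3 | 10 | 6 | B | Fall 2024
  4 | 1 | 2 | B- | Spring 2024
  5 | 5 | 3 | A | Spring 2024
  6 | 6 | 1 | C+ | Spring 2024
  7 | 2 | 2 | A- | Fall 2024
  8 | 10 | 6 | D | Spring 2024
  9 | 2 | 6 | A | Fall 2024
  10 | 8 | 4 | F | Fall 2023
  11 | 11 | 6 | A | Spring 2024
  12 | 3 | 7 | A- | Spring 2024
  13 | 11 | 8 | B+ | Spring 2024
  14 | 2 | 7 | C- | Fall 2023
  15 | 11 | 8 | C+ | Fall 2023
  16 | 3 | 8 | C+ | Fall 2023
SELECT id, semester FROM enrollments WHERE semester <> 'Spring 2024'

Execution result:
id | semester
1 | Fall 2023
2 | Fall 2024
3 | Fall 2024
7 | Fall 2024
9 | Fall 2024
10 | Fall 2023
14 | Fall 2023
15 | Fall 2023
16 | Fall 2023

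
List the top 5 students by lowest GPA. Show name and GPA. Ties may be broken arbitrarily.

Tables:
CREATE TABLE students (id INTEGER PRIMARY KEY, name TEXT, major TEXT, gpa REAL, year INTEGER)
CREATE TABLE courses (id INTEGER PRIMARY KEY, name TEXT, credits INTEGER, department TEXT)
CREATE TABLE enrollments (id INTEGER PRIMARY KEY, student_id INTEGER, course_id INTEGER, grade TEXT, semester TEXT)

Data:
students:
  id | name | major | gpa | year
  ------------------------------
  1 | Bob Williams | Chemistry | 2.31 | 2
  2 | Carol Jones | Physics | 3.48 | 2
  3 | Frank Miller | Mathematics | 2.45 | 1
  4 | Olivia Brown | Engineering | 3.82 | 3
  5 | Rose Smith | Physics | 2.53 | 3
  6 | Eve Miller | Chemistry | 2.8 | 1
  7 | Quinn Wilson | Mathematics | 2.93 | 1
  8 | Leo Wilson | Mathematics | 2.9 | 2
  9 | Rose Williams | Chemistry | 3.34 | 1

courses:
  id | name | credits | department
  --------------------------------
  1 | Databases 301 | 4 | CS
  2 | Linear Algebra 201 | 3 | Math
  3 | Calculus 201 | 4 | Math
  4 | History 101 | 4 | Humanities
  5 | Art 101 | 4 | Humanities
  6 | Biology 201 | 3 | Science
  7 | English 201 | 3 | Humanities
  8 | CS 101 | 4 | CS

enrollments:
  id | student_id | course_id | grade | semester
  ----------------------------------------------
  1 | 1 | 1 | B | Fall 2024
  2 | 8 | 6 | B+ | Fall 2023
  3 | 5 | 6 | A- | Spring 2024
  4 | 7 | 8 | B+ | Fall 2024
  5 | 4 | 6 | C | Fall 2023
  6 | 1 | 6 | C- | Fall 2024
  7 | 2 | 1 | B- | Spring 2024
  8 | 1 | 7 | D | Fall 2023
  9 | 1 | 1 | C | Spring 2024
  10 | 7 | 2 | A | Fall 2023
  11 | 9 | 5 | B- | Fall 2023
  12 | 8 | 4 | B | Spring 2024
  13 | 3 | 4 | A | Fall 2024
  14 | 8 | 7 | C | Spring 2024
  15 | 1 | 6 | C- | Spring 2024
SELECT name, gpa FROM students ORDER BY gpa ASC LIMIT 5

Execution result:
name | gpa
Bob Williams | 2.31
Frank Miller | 2.45
Rose Smith | 2.53
Eve Miller | 2.80
Leo Wilson | 2.90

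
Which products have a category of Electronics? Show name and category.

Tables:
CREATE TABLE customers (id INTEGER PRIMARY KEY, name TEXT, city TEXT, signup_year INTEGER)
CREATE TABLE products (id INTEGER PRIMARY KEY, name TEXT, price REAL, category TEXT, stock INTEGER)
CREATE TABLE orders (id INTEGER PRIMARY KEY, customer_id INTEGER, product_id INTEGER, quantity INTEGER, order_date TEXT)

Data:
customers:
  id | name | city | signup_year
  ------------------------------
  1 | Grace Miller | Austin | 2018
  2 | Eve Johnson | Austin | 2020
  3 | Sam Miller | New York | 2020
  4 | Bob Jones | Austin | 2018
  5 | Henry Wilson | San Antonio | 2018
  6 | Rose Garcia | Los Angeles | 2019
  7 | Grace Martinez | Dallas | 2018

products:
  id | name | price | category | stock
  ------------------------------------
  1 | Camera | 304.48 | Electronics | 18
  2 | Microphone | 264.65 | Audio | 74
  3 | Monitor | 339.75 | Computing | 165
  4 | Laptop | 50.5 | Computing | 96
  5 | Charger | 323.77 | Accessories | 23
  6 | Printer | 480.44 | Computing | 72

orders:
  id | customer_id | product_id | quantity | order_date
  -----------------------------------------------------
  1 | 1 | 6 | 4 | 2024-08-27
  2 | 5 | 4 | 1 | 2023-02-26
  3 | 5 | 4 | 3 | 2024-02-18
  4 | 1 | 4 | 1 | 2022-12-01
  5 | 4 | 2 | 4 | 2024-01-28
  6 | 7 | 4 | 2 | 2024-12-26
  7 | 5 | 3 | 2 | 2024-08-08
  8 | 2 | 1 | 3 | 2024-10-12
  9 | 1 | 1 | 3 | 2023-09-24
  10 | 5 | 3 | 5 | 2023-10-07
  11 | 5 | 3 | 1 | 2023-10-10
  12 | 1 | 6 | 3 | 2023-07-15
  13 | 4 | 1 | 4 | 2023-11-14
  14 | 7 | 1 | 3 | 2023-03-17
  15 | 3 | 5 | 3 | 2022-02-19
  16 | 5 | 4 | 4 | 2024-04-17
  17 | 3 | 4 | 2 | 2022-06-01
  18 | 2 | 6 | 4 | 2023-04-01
SELECT name, category FROM products WHERE category = 'Electronics'

Execution result:
name | category
Camera | Electronics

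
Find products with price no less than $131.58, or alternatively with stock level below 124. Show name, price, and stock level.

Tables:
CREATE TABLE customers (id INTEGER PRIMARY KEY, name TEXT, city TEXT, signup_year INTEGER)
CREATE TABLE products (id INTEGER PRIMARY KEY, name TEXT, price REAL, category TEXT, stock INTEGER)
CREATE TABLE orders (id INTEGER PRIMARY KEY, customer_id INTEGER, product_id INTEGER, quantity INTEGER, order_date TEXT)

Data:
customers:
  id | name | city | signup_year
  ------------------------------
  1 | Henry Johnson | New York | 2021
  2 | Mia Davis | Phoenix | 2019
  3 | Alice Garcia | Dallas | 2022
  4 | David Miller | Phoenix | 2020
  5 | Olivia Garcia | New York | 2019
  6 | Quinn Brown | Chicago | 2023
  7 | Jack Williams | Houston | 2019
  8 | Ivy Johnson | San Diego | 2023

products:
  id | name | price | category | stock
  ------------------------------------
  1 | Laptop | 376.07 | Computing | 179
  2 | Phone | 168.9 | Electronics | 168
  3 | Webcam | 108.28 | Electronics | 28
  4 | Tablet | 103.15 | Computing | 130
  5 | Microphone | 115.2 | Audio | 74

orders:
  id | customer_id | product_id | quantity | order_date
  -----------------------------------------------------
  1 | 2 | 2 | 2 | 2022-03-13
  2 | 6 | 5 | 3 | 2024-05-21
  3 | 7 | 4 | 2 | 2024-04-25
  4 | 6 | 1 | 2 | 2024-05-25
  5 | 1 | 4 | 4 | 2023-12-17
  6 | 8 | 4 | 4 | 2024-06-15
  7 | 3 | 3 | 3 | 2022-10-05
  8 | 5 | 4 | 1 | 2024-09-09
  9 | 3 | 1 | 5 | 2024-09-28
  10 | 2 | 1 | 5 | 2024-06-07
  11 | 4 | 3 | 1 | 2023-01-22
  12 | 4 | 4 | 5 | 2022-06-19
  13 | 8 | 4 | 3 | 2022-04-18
SELECT name, price, stock FROM products WHERE price >= 131.58 OR stock < 124

Execution result:
name | price | stock
Laptop | 376.07 | 179
Phone | 168.90 | 168
Webcam | 108.28 | 28
Microphone | 115.20 | 74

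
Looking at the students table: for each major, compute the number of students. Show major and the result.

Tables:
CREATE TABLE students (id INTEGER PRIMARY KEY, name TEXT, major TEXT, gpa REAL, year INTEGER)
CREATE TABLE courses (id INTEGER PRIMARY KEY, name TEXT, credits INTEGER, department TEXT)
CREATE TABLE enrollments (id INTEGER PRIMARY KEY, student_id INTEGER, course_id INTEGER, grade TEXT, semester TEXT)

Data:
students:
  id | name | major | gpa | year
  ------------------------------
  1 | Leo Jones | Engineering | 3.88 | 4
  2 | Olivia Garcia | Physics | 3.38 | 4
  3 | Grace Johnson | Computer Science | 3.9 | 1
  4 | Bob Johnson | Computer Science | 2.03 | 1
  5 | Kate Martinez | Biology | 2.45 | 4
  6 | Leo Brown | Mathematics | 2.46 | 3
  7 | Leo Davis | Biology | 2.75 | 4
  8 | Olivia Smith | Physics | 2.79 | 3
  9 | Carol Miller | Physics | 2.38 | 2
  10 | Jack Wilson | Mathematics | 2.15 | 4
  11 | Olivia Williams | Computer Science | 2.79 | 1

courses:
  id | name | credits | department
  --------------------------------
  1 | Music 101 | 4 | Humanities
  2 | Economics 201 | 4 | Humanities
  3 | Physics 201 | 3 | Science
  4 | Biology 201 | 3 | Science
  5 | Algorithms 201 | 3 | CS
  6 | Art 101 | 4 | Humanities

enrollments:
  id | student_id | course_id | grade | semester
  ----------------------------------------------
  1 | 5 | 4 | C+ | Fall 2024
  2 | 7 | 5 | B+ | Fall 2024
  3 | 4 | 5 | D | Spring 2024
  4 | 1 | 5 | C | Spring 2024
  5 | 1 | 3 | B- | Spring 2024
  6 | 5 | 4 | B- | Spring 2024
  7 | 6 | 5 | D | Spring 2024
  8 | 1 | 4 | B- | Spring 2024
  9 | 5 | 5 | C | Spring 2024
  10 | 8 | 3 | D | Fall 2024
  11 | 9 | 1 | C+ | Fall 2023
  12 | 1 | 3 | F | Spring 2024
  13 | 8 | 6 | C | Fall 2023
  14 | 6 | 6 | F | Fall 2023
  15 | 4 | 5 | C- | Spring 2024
SELECT major, COUNT(*) AS n FROM students GROUP BY major

Execution result:
major | n
Biology | 2
Computer Science | 3
Engineering | 1
Mathematics | 2
Physics | 3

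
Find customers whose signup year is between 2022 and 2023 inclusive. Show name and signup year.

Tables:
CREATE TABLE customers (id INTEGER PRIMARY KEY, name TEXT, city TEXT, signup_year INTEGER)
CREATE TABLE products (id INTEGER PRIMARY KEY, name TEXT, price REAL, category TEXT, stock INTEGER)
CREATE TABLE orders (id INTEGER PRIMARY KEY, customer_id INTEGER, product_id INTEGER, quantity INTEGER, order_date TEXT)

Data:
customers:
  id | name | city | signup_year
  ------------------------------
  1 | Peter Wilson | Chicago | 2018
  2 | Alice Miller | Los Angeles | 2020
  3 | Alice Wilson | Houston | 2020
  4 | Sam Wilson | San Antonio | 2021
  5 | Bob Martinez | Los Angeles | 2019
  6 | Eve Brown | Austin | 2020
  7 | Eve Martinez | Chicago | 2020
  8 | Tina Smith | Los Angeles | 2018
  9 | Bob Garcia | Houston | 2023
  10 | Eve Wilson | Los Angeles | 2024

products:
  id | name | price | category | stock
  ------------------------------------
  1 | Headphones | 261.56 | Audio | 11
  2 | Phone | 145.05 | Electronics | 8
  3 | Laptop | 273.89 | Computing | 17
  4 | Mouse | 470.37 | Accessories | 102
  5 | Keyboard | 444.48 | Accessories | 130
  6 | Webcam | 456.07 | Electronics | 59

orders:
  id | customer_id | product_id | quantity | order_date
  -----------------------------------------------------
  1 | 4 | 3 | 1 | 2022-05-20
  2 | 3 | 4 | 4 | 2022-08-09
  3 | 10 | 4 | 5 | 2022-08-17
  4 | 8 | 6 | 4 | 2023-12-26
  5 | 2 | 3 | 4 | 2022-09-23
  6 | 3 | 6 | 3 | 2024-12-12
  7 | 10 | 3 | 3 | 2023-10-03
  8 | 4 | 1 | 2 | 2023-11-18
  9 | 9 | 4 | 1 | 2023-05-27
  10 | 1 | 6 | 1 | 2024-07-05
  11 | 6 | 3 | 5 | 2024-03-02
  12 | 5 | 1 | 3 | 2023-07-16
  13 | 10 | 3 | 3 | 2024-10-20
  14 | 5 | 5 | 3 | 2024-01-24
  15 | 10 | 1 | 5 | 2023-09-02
SELECT name, signup_year FROM customers WHERE signup_year BETWEEN 2022 AND 2023

Execution result:
name | signup_year
Bob Garcia | 2023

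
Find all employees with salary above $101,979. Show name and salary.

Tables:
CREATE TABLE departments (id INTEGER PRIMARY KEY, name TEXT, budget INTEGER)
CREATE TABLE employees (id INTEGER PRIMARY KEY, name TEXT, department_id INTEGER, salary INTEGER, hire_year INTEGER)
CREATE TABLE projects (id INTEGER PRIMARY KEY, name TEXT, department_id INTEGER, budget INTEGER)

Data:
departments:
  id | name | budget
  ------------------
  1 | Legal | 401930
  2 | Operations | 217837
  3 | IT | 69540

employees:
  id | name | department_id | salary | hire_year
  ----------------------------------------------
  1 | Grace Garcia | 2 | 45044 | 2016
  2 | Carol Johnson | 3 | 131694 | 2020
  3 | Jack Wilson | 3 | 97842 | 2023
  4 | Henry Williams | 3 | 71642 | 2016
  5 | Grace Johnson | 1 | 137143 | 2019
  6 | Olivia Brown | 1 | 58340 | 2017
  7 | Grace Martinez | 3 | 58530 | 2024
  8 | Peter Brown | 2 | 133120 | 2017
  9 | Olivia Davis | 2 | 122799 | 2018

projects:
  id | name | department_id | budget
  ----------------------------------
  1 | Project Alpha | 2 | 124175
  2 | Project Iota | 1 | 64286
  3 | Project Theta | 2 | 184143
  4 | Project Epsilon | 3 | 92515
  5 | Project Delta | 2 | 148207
SELECT name, salary FROM employees WHERE salary > 101979

Execution result:
name | salary
Carol Johnson | 131694
Grace Johnson | 137143
Peter Brown | 133120
Olivia Davis | 122799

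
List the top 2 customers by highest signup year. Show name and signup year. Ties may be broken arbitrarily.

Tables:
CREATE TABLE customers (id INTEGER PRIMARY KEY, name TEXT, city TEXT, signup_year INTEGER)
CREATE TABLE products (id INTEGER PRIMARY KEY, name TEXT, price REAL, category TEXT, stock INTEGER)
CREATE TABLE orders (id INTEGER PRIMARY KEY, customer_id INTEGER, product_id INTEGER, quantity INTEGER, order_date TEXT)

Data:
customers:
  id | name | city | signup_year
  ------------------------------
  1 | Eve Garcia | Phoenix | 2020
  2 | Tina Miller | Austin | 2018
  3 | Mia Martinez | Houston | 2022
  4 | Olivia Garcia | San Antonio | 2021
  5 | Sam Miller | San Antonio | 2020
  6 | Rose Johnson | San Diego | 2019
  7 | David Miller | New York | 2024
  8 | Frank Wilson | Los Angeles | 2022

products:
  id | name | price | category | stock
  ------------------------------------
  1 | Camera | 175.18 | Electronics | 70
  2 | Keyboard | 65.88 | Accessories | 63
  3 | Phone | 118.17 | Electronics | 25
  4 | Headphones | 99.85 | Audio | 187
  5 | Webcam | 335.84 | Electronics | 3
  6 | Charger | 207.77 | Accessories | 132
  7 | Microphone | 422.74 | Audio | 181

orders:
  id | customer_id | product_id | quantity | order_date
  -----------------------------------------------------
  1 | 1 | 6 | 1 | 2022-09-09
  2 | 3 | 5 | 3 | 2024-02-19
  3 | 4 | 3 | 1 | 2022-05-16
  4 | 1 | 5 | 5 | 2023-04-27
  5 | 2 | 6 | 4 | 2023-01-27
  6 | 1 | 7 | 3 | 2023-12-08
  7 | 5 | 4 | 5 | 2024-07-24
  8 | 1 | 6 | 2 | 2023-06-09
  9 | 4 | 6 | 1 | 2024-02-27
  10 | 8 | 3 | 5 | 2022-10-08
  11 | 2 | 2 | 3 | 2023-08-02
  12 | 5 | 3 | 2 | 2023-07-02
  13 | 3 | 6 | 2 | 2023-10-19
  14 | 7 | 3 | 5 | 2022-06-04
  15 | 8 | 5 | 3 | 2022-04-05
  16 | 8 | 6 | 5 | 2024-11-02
SELECT name, signup_year FROM customers ORDER BY signup_year DESC LIMIT 2

Execution result:
name | signup_year
David Miller | 2024
Mia Martinez | 2022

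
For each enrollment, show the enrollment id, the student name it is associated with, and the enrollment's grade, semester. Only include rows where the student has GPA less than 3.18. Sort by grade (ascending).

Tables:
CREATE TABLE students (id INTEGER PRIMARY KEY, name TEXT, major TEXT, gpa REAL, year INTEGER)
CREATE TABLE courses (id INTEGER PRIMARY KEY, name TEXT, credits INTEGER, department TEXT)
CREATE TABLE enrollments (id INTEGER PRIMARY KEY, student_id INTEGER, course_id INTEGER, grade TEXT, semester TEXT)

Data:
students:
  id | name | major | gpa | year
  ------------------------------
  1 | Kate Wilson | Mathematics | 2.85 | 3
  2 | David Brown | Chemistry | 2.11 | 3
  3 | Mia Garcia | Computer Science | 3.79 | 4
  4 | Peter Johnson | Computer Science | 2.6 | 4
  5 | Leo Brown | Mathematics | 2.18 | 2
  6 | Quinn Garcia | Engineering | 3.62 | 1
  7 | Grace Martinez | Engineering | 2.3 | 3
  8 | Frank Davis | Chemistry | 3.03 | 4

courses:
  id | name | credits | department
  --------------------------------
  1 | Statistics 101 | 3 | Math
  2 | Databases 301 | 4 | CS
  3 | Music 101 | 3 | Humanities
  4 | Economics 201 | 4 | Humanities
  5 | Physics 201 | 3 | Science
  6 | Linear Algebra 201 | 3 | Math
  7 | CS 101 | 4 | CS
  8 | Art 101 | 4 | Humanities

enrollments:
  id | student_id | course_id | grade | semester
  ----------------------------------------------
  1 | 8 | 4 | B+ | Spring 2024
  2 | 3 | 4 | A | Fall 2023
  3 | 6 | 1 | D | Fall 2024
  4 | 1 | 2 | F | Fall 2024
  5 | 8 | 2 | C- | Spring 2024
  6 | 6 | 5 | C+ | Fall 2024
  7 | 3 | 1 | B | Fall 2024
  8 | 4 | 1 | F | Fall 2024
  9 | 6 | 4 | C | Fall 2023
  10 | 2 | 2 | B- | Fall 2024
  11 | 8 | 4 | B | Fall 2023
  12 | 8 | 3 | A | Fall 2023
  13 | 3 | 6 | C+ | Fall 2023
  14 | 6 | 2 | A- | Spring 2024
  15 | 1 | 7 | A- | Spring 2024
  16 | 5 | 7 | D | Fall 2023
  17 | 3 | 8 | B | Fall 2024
SELECT c.id, p.name AS student, c.grade, c.semester FROM enrollments c JOIN students p ON c.student_id = p.id WHERE p.gpa < 3.18 ORDER BY c.grade ASC

Execution result:
id | student | grade | semester
12 | Frank Davis | A | Fall 2023
15 | Kate Wilson | A- | Spring 2024
11 | Frank Davis | B | Fall 2023
1 | Frank Davis | B+ | Spring 2024
10 | David Brown | B- | Fall 2024
5 | Frank Davis | C- | Spring 2024
16 | Leo Brown | D | Fall 2023
4 | Kate Wilson | F | Fall 2024
8 | Peter Johnson | F | Fall 2024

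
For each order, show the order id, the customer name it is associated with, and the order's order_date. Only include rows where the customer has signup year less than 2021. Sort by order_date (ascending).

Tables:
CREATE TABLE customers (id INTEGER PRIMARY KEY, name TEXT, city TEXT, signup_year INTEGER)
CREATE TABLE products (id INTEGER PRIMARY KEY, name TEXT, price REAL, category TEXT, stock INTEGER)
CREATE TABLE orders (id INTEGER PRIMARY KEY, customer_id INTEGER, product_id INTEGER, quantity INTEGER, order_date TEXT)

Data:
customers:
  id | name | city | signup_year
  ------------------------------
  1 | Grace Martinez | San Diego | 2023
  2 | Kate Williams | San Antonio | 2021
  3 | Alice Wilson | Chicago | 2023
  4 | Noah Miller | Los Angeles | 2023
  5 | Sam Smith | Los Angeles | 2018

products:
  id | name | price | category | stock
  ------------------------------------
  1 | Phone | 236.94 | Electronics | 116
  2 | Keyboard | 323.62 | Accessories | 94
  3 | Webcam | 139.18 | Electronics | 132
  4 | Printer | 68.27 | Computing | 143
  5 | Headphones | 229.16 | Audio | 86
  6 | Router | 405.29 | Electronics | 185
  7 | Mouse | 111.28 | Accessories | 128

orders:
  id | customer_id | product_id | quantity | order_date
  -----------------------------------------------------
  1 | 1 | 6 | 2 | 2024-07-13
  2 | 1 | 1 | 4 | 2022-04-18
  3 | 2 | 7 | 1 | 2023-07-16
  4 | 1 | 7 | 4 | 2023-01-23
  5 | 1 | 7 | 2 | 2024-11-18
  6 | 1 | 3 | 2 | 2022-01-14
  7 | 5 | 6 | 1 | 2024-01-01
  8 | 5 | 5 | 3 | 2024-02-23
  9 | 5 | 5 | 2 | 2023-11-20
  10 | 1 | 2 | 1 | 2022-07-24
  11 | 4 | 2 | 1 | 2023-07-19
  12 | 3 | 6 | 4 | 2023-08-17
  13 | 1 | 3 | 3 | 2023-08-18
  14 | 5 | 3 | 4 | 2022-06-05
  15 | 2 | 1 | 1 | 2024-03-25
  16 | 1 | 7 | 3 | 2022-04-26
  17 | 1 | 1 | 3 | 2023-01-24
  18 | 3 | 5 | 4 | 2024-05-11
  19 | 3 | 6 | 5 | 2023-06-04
SELECT c.id, p.name AS customer, c.order_date FROM orders c JOIN customers p ON c.customer_id = p.id WHERE p.signup_year < 2021 ORDER BY c.order_date ASC

Execution result:
id | customer | order_date
14 | Sam Smith | 2022-06-05
9 | Sam Smith | 2023-11-20
7 | Sam Smith | 2024-01-01
8 | Sam Smith | 2024-02-23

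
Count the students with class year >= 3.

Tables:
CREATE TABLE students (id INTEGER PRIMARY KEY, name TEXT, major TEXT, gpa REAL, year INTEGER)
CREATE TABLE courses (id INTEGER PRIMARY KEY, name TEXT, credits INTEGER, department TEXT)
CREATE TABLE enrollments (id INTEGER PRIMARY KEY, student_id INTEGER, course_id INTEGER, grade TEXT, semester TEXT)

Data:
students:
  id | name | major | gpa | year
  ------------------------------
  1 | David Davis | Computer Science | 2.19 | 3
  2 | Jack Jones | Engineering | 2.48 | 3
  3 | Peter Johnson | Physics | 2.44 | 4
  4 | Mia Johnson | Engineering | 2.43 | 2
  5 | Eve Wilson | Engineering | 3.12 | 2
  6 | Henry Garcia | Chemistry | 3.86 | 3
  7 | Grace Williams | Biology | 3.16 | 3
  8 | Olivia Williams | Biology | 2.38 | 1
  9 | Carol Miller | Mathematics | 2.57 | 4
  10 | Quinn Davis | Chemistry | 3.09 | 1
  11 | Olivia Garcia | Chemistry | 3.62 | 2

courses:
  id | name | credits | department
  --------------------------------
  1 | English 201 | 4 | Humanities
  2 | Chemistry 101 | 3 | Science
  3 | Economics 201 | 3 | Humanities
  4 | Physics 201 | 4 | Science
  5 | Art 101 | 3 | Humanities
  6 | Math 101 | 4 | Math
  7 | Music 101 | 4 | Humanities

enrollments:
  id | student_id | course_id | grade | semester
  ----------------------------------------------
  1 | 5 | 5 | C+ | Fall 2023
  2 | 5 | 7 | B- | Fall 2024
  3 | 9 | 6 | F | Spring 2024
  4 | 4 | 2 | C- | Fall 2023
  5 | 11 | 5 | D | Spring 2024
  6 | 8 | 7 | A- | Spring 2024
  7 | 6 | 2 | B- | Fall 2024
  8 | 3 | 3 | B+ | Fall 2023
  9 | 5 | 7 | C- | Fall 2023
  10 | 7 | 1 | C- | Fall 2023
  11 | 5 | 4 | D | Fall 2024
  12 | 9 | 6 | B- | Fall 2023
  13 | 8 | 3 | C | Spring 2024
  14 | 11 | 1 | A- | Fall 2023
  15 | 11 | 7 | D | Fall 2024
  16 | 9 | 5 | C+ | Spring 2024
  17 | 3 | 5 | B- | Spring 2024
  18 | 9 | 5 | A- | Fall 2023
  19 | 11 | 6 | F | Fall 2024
SELECT COUNT(*) FROM students WHERE year >= 3

Execution result:
6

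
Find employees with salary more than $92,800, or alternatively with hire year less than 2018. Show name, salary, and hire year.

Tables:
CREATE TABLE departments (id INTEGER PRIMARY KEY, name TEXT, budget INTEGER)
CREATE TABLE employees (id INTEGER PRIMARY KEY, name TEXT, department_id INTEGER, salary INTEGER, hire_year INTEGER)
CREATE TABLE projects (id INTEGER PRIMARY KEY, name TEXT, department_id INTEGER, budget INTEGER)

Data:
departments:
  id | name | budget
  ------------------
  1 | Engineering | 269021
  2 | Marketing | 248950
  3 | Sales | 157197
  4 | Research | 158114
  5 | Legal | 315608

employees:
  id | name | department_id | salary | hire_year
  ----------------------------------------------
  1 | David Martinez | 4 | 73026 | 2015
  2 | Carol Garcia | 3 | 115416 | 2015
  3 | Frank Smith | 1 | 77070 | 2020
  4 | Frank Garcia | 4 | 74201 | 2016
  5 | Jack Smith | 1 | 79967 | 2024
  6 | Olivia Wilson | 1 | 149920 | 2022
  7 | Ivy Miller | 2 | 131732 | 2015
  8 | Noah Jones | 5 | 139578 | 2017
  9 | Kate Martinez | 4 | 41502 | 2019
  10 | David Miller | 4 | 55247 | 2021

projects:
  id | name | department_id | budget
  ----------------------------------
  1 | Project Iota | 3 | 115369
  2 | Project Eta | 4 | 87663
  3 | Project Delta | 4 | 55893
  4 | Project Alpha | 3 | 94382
SELECT name, salary, hire_year FROM employees WHERE salary > 92800 OR hire_year < 2018

Execution result:
name | salary | hire_year
David Martinez | 73026 | 2015
Carol Garcia | 115416 | 2015
Frank Garcia | 74201 | 2016
Olivia Wilson | 149920 | 2022
Ivy Miller | 131732 | 2015
Noah Jones | 139578 | 2017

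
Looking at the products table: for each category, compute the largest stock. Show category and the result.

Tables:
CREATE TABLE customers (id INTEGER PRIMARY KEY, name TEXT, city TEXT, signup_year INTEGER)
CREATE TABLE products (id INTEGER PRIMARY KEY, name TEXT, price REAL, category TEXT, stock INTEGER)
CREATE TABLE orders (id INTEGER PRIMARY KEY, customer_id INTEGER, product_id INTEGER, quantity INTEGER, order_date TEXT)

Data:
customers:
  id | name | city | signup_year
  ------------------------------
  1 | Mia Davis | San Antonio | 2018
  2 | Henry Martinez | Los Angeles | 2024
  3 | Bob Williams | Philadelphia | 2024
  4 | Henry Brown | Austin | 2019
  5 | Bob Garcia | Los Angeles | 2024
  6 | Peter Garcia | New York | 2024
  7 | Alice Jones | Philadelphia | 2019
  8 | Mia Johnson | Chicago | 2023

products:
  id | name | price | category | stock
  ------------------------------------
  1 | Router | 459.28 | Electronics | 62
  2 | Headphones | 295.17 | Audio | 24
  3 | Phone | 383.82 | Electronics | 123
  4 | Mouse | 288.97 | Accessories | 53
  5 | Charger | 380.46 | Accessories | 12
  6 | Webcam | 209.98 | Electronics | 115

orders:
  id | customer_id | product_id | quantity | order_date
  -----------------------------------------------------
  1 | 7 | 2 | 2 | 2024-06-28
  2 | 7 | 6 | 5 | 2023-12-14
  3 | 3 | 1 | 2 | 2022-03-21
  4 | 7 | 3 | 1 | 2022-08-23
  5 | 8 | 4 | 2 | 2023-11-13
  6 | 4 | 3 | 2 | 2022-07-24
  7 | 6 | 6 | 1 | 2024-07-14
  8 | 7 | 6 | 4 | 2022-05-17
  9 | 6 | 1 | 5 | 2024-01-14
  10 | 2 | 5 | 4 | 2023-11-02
SELECT category, MAX(stock) AS max_stock FROM products GROUP BY category

Execution result:
category | max_stock
Accessories | 53
Audio | 24
Electronics | 123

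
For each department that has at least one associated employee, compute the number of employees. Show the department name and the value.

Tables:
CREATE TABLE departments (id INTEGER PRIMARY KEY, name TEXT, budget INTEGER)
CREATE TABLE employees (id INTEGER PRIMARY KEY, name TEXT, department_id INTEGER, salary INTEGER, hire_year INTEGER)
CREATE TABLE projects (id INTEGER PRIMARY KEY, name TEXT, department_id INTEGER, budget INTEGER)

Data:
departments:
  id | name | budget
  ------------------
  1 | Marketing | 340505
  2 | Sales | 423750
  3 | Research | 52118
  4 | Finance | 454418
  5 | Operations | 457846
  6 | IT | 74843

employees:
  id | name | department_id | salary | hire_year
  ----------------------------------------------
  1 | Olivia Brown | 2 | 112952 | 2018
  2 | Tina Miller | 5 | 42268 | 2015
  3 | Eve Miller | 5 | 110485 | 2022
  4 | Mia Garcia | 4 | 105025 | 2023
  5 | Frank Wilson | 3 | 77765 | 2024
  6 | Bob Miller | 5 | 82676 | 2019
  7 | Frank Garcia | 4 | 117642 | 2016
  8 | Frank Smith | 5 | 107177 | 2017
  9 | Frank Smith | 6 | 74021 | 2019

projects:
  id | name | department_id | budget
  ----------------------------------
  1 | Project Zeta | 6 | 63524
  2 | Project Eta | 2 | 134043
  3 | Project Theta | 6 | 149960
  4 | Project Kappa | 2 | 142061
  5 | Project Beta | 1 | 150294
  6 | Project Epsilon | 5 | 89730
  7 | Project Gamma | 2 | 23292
SELECT p.name, COUNT(*) AS n FROM employees c JOIN departments p ON c.department_id = p.id GROUP BY p.id, p.name

Execution result:
name | n
Sales | 1
Research | 1
Finance | 2
Operations | 4
IT | 1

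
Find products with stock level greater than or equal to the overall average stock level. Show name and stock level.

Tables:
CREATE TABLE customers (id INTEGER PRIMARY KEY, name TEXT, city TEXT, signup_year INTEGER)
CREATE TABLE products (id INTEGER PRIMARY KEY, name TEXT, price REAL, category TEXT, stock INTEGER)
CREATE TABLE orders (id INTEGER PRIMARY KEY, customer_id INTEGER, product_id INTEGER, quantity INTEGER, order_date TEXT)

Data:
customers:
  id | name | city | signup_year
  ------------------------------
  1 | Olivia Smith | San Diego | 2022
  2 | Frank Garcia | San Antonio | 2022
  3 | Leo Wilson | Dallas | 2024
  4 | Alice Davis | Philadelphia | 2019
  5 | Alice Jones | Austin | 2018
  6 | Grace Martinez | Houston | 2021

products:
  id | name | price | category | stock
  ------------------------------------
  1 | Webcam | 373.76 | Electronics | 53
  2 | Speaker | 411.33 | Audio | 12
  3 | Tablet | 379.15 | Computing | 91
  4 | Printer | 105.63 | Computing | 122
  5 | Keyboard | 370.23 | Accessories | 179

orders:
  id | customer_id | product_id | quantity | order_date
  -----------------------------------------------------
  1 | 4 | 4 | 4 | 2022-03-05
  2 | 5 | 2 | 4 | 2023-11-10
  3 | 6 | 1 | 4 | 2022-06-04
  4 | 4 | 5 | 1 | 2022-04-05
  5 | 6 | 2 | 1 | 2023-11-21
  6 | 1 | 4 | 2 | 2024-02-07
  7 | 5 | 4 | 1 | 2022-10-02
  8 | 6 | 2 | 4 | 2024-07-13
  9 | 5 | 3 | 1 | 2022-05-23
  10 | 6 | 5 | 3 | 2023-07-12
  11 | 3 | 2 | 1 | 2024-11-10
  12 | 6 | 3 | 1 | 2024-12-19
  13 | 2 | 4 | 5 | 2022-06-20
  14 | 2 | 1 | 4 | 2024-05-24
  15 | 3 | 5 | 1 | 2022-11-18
SELECT name, stock FROM products WHERE stock >= (SELECT AVG(stock) FROM products)

Execution result:
name | stock
Printer | 122
Keyboard | 179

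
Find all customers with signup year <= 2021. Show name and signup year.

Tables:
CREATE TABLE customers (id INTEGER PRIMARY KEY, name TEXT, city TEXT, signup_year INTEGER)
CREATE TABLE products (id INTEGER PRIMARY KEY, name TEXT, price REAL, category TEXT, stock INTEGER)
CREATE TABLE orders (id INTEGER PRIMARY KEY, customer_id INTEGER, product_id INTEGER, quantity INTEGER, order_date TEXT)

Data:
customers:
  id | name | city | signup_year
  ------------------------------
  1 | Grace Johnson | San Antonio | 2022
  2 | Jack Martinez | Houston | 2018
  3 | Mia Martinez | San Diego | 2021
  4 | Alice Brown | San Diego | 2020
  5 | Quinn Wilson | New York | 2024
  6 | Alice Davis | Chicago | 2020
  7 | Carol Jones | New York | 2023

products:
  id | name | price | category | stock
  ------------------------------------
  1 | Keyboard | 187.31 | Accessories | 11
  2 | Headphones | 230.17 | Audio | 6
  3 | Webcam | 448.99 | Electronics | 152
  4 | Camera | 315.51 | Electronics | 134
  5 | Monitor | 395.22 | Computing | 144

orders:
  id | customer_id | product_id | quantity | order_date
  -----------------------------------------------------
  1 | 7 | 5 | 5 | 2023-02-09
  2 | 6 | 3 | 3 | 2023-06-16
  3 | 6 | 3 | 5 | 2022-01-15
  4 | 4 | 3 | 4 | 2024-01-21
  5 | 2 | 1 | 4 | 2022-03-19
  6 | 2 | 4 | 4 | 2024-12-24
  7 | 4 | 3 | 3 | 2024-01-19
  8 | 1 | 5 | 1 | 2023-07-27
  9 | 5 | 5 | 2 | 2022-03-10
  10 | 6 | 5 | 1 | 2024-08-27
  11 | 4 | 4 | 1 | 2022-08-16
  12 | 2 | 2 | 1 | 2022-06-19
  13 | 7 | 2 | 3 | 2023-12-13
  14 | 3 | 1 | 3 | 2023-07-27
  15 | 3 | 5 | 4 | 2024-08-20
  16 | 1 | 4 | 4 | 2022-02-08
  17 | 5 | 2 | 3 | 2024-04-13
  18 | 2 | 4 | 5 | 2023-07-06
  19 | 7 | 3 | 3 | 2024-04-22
SELECT name, signup_year FROM customers WHERE signup_year <= 2021

Execution result:
name | signup_year
Jack Martinez | 2018
Mia Martinez | 2021
Alice Brown | 2020
Alice Davis | 2020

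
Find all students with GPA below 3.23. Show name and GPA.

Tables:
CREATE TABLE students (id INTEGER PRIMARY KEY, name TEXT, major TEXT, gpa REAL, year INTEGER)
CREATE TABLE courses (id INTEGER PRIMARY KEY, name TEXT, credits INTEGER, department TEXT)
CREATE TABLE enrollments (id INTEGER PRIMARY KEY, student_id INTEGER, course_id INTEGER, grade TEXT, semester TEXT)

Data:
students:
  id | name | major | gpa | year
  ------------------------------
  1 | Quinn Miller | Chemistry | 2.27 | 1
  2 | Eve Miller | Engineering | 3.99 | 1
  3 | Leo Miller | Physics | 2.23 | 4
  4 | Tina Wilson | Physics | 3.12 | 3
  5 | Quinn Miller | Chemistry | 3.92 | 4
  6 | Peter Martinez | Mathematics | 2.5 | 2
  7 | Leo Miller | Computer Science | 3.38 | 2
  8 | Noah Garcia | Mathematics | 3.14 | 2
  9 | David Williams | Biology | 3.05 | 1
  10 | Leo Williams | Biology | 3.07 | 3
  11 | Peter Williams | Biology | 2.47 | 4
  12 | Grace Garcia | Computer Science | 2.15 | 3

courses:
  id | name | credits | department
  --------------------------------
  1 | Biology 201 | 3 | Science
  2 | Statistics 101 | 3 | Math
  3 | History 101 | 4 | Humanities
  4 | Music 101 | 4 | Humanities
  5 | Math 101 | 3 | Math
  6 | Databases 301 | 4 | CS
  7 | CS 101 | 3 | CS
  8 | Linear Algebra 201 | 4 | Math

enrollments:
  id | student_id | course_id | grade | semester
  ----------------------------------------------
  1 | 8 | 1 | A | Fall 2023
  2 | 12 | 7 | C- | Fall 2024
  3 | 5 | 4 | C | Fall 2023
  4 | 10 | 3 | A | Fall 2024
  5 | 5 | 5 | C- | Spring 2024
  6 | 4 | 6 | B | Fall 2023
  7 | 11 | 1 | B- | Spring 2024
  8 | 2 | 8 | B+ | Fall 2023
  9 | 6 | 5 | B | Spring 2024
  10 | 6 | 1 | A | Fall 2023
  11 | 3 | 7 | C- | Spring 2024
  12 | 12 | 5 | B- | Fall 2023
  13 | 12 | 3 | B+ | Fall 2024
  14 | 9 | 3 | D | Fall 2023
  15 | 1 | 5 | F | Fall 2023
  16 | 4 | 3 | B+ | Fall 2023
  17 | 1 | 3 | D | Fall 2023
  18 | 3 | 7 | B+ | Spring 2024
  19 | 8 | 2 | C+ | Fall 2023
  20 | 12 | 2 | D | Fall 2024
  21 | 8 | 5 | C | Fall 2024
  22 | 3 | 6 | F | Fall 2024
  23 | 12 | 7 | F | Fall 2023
SELECT name, gpa FROM students WHERE gpa < 3.23

Execution result:
name | gpa
Quinn Miller | 2.27
Leo Miller | 2.23
Tina Wilson | 3.12
Peter Martinez | 2.50
Noah Garcia | 3.14
David Williams | 3.05
Leo Williams | 3.07
Peter Williams | 2.47
Grace Garcia | 2.15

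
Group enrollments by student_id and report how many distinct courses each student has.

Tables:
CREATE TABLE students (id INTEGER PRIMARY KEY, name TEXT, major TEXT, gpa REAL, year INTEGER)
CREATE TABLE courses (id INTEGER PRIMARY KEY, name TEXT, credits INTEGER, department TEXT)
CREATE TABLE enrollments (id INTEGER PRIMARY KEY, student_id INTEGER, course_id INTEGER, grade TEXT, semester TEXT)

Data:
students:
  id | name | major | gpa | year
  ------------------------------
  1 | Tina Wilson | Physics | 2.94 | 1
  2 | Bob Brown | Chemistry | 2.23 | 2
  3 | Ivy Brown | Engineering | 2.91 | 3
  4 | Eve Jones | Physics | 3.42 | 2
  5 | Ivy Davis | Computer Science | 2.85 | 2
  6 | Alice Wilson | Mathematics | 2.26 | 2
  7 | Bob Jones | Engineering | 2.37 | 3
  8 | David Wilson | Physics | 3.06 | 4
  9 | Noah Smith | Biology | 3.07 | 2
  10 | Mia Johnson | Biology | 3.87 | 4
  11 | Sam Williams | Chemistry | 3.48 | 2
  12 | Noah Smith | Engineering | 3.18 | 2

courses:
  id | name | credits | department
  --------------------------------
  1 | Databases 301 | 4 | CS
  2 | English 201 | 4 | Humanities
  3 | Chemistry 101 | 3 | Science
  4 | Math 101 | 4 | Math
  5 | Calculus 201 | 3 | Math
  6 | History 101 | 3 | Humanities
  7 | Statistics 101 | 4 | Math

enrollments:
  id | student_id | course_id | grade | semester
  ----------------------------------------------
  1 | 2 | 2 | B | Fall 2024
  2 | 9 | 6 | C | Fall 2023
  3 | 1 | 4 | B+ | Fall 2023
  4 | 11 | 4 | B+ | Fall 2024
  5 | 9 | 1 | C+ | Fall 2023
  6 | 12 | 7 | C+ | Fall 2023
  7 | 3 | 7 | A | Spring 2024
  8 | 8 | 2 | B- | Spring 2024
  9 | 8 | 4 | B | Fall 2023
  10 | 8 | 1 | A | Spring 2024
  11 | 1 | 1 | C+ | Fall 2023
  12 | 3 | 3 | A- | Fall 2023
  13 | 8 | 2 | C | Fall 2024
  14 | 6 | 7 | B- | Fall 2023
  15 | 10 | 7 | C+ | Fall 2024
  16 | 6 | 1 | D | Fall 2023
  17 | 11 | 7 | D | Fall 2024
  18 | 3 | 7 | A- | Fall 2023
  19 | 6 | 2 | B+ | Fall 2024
SELECT student_id, COUNT(DISTINCT course_id) AS distinct_course_count FROM enrollments GROUP BY student_id

Execution result:
student_id | distinct_course_count
1 | 2
2 | 1
3 | 2
6 | 3
8 | 3
9 | 2
10 | 1
11 | 2
12 | 1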